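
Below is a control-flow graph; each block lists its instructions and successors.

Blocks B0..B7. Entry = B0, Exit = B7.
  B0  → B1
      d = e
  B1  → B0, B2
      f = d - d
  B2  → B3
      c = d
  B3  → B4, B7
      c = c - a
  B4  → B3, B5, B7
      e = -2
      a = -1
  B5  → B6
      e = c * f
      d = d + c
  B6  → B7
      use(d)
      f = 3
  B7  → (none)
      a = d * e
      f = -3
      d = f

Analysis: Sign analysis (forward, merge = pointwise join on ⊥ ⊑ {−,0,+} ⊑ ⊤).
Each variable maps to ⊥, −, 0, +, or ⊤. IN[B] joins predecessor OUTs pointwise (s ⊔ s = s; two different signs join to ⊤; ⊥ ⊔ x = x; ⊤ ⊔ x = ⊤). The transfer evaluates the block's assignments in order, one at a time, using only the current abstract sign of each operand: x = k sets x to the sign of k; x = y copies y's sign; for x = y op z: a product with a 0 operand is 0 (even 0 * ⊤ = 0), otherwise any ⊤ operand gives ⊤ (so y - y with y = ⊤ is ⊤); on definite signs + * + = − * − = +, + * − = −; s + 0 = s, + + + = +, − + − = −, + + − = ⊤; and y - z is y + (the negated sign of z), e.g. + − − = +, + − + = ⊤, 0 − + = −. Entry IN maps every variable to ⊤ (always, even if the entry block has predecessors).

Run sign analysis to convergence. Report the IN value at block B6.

Converged values:
  B0: | IN=(all ⊤) | OUT=(all ⊤)
  B1: | IN=(all ⊤) | OUT=(all ⊤)
  B2: | IN=(all ⊤) | OUT=(all ⊤)
  B3: | IN=(all ⊤) | OUT=(all ⊤)
  B4: | IN=(all ⊤) | OUT={a:-, e:-; rest ⊤}
  B5: | IN={a:-, e:-; rest ⊤} | OUT={a:-; rest ⊤}
  B6: | IN={a:-; rest ⊤} | OUT={a:-, f:+; rest ⊤}
  B7: | IN=(all ⊤) | OUT={d:-, f:-; rest ⊤}

Merge at B6: IN[B6] = OUT[B5] = {a: -, b: ⊤, c: ⊤, d: ⊤, e: ⊤, f: ⊤}

Answer: {a: -, b: ⊤, c: ⊤, d: ⊤, e: ⊤, f: ⊤}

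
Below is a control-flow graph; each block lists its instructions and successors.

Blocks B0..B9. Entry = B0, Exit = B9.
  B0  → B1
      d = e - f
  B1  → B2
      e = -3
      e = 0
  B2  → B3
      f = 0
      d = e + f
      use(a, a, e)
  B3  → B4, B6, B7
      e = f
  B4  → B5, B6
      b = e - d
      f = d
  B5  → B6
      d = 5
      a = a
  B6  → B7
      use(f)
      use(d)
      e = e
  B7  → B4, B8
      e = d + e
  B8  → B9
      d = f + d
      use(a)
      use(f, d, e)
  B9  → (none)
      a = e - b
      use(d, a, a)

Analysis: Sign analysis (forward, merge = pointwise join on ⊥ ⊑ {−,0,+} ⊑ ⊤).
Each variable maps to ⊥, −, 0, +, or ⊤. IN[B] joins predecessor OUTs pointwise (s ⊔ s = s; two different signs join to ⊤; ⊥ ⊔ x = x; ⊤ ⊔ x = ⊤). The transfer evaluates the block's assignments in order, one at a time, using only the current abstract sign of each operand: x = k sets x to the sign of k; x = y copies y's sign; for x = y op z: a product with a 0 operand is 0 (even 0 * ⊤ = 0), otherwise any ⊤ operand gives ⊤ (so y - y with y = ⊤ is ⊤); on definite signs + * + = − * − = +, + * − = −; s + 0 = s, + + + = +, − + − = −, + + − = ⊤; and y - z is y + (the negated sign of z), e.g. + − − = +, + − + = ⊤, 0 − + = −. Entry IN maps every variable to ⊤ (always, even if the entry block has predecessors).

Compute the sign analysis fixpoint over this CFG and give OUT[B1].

Answer: {a: ⊤, b: ⊤, c: ⊤, d: ⊤, e: 0, f: ⊤}

Derivation:
Converged values:
  B0: | IN=(all ⊤) | OUT=(all ⊤)
  B1: | IN=(all ⊤) | OUT={e:0; rest ⊤}
  B2: | IN={e:0; rest ⊤} | OUT={d:0, e:0, f:0; rest ⊤}
  B3: | IN={d:0, e:0, f:0; rest ⊤} | OUT={d:0, e:0, f:0; rest ⊤}
  B4: | IN=(all ⊤) | OUT=(all ⊤)
  B5: | IN=(all ⊤) | OUT={d:+; rest ⊤}
  B6: | IN=(all ⊤) | OUT=(all ⊤)
  B7: | IN=(all ⊤) | OUT=(all ⊤)
  B8: | IN=(all ⊤) | OUT=(all ⊤)
  B9: | IN=(all ⊤) | OUT=(all ⊤)

Merge at B1: IN[B1] = OUT[B0] = {a: ⊤, b: ⊤, c: ⊤, d: ⊤, e: ⊤, f: ⊤}
Applying B1's transfer function to that IN value gives OUT[B1] (row B1 above).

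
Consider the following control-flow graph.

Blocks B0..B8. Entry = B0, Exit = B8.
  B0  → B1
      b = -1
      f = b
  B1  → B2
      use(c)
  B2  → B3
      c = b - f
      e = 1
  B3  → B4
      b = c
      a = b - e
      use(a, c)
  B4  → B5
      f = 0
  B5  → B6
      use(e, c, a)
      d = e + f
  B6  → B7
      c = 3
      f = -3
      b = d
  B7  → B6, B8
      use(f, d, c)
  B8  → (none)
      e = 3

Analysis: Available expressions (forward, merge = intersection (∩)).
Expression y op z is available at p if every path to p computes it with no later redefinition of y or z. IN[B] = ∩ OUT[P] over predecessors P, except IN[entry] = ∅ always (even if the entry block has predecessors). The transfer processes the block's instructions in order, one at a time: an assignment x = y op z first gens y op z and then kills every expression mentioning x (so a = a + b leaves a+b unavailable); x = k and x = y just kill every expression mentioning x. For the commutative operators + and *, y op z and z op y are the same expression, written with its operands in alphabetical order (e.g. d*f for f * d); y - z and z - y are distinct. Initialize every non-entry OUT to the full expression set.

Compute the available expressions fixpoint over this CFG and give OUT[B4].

Per-block solution:
  B0:   IN={}   OUT={}
  B1:   IN={}   OUT={}
  B2:   IN={}   OUT={b-f}
  B3:   IN={b-f}   OUT={b-e}
  B4:   IN={b-e}   OUT={b-e}
  B5:   IN={b-e}   OUT={b-e, e+f}
  B6:   IN={}   OUT={}
  B7:   IN={}   OUT={}
  B8:   IN={}   OUT={}

Merge at B4: IN[B4] = OUT[B3] = {b-e}
Applying B4's transfer function to that IN value gives OUT[B4] (row B4 above).

Answer: {b-e}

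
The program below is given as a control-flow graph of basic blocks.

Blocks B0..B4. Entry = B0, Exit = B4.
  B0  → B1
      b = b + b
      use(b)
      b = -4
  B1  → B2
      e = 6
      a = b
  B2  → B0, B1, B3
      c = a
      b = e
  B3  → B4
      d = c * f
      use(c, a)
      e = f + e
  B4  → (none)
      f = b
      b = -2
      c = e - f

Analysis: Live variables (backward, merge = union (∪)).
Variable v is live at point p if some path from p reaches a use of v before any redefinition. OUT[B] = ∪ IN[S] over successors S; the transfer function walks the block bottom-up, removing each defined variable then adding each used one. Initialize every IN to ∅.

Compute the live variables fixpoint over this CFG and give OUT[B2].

Per-block solution:
  B0:   IN={b, f}   OUT={b, f}
  B1:   IN={b, f}   OUT={a, e, f}
  B2:   IN={a, e, f}   OUT={a, b, c, e, f}
  B3:   IN={a, b, c, e, f}   OUT={b, e}
  B4:   IN={b, e}   OUT={}

Merge at B2: OUT[B2] = IN[B0] ⊔ IN[B1] ⊔ IN[B3] = {a, b, c, e, f}

Answer: {a, b, c, e, f}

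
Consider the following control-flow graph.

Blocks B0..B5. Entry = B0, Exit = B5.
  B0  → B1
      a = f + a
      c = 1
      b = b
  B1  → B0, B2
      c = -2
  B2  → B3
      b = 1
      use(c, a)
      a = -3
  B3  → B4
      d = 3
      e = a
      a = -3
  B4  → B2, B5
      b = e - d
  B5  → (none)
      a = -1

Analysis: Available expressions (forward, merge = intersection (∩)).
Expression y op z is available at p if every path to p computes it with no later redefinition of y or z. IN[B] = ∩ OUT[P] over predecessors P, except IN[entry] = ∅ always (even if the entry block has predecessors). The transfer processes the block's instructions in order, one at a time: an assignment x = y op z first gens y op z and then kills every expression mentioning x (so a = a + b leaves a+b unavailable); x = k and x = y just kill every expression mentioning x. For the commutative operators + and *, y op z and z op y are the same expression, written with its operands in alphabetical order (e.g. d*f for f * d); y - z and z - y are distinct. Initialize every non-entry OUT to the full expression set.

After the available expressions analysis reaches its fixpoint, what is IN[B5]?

Answer: {e-d}

Working:
Fixpoint table:
  B0:  IN={}  OUT={}
  B1:  IN={}  OUT={}
  B2:  IN={}  OUT={}
  B3:  IN={}  OUT={}
  B4:  IN={}  OUT={e-d}
  B5:  IN={e-d}  OUT={e-d}

Merge at B5: IN[B5] = OUT[B4] = {e-d}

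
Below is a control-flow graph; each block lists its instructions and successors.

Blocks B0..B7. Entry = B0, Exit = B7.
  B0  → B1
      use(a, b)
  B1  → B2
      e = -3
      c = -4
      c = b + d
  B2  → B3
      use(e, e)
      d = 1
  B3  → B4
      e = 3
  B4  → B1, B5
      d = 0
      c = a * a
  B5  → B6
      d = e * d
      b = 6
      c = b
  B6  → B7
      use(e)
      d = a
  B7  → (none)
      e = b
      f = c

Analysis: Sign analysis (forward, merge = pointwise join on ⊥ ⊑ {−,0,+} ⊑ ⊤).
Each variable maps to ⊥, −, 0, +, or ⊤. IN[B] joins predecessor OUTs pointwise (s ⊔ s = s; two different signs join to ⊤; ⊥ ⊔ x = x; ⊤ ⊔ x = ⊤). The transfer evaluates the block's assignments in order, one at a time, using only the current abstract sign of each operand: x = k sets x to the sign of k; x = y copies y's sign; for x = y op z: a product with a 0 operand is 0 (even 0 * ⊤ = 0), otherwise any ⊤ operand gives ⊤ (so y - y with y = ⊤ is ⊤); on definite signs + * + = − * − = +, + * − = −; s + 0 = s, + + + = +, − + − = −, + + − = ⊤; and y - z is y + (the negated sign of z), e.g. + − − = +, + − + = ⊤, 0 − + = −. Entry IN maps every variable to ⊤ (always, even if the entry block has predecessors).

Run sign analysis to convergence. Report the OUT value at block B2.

Fixpoint table:
  B0: | IN=(all ⊤) | OUT=(all ⊤)
  B1: | IN=(all ⊤) | OUT={e:-; rest ⊤}
  B2: | IN={e:-; rest ⊤} | OUT={d:+, e:-; rest ⊤}
  B3: | IN={d:+, e:-; rest ⊤} | OUT={d:+, e:+; rest ⊤}
  B4: | IN={d:+, e:+; rest ⊤} | OUT={d:0, e:+; rest ⊤}
  B5: | IN={d:0, e:+; rest ⊤} | OUT={b:+, c:+, d:0, e:+; rest ⊤}
  B6: | IN={b:+, c:+, d:0, e:+; rest ⊤} | OUT={b:+, c:+, e:+; rest ⊤}
  B7: | IN={b:+, c:+, e:+; rest ⊤} | OUT={b:+, c:+, e:+, f:+; rest ⊤}

Merge at B2: IN[B2] = OUT[B1] = {a: ⊤, b: ⊤, c: ⊤, d: ⊤, e: -, f: ⊤}
Applying B2's transfer function to that IN value gives OUT[B2] (row B2 above).

Answer: {a: ⊤, b: ⊤, c: ⊤, d: +, e: -, f: ⊤}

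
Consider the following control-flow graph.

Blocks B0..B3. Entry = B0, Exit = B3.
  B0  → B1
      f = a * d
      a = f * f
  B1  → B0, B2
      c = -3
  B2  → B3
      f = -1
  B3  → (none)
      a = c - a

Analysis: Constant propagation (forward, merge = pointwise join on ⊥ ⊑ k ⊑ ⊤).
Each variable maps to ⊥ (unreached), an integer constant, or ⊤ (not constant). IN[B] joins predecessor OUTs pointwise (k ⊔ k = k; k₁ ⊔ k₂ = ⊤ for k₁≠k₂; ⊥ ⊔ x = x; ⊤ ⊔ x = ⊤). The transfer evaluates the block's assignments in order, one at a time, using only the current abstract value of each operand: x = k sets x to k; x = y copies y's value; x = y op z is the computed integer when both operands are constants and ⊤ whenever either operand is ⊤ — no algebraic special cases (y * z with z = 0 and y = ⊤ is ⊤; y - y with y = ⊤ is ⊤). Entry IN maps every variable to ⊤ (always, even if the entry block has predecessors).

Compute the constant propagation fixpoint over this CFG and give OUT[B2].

Answer: {a: ⊤, b: ⊤, c: -3, d: ⊤, e: ⊤, f: -1}

Derivation:
Converged values:
  B0:   IN=(all ⊤)   OUT=(all ⊤)
  B1:   IN=(all ⊤)   OUT={c:-3; rest ⊤}
  B2:   IN={c:-3; rest ⊤}   OUT={c:-3, f:-1; rest ⊤}
  B3:   IN={c:-3, f:-1; rest ⊤}   OUT={c:-3, f:-1; rest ⊤}

Merge at B2: IN[B2] = OUT[B1] = {a: ⊤, b: ⊤, c: -3, d: ⊤, e: ⊤, f: ⊤}
Applying B2's transfer function to that IN value gives OUT[B2] (row B2 above).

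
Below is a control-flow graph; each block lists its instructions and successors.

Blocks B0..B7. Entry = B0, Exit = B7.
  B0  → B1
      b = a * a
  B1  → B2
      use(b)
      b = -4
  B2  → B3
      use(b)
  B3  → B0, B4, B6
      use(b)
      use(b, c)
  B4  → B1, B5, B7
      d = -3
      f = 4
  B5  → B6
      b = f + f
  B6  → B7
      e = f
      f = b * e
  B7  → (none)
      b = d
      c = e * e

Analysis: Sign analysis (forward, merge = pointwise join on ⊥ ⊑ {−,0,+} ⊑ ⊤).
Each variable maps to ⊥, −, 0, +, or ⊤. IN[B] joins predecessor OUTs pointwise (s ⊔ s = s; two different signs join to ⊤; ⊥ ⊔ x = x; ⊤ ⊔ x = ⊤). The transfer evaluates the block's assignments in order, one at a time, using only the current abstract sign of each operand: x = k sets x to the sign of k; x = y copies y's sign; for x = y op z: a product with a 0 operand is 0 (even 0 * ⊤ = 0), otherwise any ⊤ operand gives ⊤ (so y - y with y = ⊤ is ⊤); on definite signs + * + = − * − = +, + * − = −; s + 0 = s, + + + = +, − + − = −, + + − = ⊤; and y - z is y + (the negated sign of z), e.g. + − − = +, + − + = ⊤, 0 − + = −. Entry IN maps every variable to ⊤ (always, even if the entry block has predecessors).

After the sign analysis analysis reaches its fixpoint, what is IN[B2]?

Converged values:
  B0: | IN=(all ⊤) | OUT=(all ⊤)
  B1: | IN=(all ⊤) | OUT={b:-; rest ⊤}
  B2: | IN={b:-; rest ⊤} | OUT={b:-; rest ⊤}
  B3: | IN={b:-; rest ⊤} | OUT={b:-; rest ⊤}
  B4: | IN={b:-; rest ⊤} | OUT={b:-, d:-, f:+; rest ⊤}
  B5: | IN={b:-, d:-, f:+; rest ⊤} | OUT={b:+, d:-, f:+; rest ⊤}
  B6: | IN=(all ⊤) | OUT=(all ⊤)
  B7: | IN=(all ⊤) | OUT=(all ⊤)

Merge at B2: IN[B2] = OUT[B1] = {a: ⊤, b: -, c: ⊤, d: ⊤, e: ⊤, f: ⊤}

Answer: {a: ⊤, b: -, c: ⊤, d: ⊤, e: ⊤, f: ⊤}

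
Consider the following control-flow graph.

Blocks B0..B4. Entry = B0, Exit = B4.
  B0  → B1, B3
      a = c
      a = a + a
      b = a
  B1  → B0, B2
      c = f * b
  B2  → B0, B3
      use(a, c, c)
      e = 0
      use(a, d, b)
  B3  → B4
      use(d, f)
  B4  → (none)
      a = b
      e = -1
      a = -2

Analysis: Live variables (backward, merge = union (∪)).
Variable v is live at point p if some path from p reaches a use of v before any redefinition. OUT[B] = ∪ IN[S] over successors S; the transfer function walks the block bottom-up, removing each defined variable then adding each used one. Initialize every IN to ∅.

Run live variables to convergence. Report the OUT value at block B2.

Per-block solution:
  B0: | IN={c, d, f} | OUT={a, b, d, f}
  B1: | IN={a, b, d, f} | OUT={a, b, c, d, f}
  B2: | IN={a, b, c, d, f} | OUT={b, c, d, f}
  B3: | IN={b, d, f} | OUT={b}
  B4: | IN={b} | OUT={}

Merge at B2: OUT[B2] = IN[B0] ⊔ IN[B3] = {b, c, d, f}

Answer: {b, c, d, f}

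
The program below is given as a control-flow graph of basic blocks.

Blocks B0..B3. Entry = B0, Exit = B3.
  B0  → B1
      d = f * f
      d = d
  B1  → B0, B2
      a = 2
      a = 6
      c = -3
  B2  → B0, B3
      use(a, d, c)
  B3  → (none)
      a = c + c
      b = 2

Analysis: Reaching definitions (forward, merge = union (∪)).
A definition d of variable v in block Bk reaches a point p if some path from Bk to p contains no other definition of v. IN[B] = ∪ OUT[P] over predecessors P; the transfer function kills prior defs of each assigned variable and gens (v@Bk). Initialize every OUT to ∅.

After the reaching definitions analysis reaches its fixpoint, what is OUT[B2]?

Answer: {a@B1, c@B1, d@B0}

Derivation:
Converged values:
  B0:   IN={a@B1, c@B1, d@B0}   OUT={a@B1, c@B1, d@B0}
  B1:   IN={a@B1, c@B1, d@B0}   OUT={a@B1, c@B1, d@B0}
  B2:   IN={a@B1, c@B1, d@B0}   OUT={a@B1, c@B1, d@B0}
  B3:   IN={a@B1, c@B1, d@B0}   OUT={a@B3, b@B3, c@B1, d@B0}

Merge at B2: IN[B2] = OUT[B1] = {a@B1, c@B1, d@B0}
Applying B2's transfer function to that IN value gives OUT[B2] (row B2 above).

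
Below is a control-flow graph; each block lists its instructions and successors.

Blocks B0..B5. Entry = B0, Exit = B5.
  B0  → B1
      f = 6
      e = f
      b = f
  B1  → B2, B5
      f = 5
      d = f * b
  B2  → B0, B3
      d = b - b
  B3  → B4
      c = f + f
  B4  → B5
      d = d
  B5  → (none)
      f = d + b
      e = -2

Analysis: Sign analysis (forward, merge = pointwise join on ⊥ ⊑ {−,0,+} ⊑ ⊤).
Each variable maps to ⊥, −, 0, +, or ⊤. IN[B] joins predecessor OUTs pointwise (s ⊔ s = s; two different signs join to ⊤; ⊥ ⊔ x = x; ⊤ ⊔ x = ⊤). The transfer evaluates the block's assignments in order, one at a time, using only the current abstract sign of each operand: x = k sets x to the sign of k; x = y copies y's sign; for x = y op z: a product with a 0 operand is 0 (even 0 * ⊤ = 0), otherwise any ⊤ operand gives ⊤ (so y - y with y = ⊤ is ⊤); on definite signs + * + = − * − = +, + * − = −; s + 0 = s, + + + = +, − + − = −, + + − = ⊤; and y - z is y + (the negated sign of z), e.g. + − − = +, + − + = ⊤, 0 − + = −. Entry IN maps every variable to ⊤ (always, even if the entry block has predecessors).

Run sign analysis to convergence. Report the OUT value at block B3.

Answer: {a: ⊤, b: +, c: +, d: ⊤, e: +, f: +}

Working:
Converged values:
  B0: | IN=(all ⊤) | OUT={b:+, e:+, f:+; rest ⊤}
  B1: | IN={b:+, e:+, f:+; rest ⊤} | OUT={b:+, d:+, e:+, f:+; rest ⊤}
  B2: | IN={b:+, d:+, e:+, f:+; rest ⊤} | OUT={b:+, e:+, f:+; rest ⊤}
  B3: | IN={b:+, e:+, f:+; rest ⊤} | OUT={b:+, c:+, e:+, f:+; rest ⊤}
  B4: | IN={b:+, c:+, e:+, f:+; rest ⊤} | OUT={b:+, c:+, e:+, f:+; rest ⊤}
  B5: | IN={b:+, e:+, f:+; rest ⊤} | OUT={b:+, e:-; rest ⊤}

Merge at B3: IN[B3] = OUT[B2] = {a: ⊤, b: +, c: ⊤, d: ⊤, e: +, f: +}
Applying B3's transfer function to that IN value gives OUT[B3] (row B3 above).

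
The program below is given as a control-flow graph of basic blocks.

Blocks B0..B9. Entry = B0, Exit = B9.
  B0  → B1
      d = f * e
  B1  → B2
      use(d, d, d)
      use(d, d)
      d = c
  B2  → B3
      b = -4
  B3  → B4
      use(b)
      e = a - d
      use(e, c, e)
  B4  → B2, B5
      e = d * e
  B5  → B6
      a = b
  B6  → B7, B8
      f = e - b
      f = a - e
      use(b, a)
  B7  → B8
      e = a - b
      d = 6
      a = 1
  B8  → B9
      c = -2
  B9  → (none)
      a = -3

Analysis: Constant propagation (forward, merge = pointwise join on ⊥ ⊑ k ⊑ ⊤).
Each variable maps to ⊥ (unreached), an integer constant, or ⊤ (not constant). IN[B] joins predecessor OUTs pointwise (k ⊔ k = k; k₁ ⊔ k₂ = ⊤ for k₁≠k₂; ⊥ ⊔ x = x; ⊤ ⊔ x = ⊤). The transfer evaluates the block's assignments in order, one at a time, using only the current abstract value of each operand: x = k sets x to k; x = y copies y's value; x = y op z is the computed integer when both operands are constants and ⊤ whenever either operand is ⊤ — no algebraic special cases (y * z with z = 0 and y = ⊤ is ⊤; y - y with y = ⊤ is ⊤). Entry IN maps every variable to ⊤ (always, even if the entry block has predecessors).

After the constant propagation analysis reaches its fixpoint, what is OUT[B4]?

Converged values:
  B0:  IN=(all ⊤)  OUT=(all ⊤)
  B1:  IN=(all ⊤)  OUT=(all ⊤)
  B2:  IN=(all ⊤)  OUT={b:-4; rest ⊤}
  B3:  IN={b:-4; rest ⊤}  OUT={b:-4; rest ⊤}
  B4:  IN={b:-4; rest ⊤}  OUT={b:-4; rest ⊤}
  B5:  IN={b:-4; rest ⊤}  OUT={a:-4, b:-4; rest ⊤}
  B6:  IN={a:-4, b:-4; rest ⊤}  OUT={a:-4, b:-4; rest ⊤}
  B7:  IN={a:-4, b:-4; rest ⊤}  OUT={a:1, b:-4, d:6, e:0; rest ⊤}
  B8:  IN={b:-4; rest ⊤}  OUT={b:-4, c:-2; rest ⊤}
  B9:  IN={b:-4, c:-2; rest ⊤}  OUT={a:-3, b:-4, c:-2; rest ⊤}

Merge at B4: IN[B4] = OUT[B3] = {a: ⊤, b: -4, c: ⊤, d: ⊤, e: ⊤, f: ⊤}
Applying B4's transfer function to that IN value gives OUT[B4] (row B4 above).

Answer: {a: ⊤, b: -4, c: ⊤, d: ⊤, e: ⊤, f: ⊤}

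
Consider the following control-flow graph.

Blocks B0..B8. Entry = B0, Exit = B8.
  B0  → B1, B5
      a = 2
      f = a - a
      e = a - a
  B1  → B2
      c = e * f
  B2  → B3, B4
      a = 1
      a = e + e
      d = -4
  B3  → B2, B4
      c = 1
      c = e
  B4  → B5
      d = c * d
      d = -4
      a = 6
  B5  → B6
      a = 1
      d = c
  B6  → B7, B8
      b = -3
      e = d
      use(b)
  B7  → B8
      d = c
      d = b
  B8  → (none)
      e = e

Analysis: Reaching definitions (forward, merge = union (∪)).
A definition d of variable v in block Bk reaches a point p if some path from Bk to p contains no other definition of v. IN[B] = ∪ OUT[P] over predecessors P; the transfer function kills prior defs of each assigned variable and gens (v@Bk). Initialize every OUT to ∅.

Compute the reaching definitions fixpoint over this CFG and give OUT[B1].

Per-block solution:
  B0: | IN={} | OUT={a@B0, e@B0, f@B0}
  B1: | IN={a@B0, e@B0, f@B0} | OUT={a@B0, c@B1, e@B0, f@B0}
  B2: | IN={a@B0, a@B2, c@B1, c@B3, d@B2, e@B0, f@B0} | OUT={a@B2, c@B1, c@B3, d@B2, e@B0, f@B0}
  B3: | IN={a@B2, c@B1, c@B3, d@B2, e@B0, f@B0} | OUT={a@B2, c@B3, d@B2, e@B0, f@B0}
  B4: | IN={a@B2, c@B1, c@B3, d@B2, e@B0, f@B0} | OUT={a@B4, c@B1, c@B3, d@B4, e@B0, f@B0}
  B5: | IN={a@B0, a@B4, c@B1, c@B3, d@B4, e@B0, f@B0} | OUT={a@B5, c@B1, c@B3, d@B5, e@B0, f@B0}
  B6: | IN={a@B5, c@B1, c@B3, d@B5, e@B0, f@B0} | OUT={a@B5, b@B6, c@B1, c@B3, d@B5, e@B6, f@B0}
  B7: | IN={a@B5, b@B6, c@B1, c@B3, d@B5, e@B6, f@B0} | OUT={a@B5, b@B6, c@B1, c@B3, d@B7, e@B6, f@B0}
  B8: | IN={a@B5, b@B6, c@B1, c@B3, d@B5, d@B7, e@B6, f@B0} | OUT={a@B5, b@B6, c@B1, c@B3, d@B5, d@B7, e@B8, f@B0}

Merge at B1: IN[B1] = OUT[B0] = {a@B0, e@B0, f@B0}
Applying B1's transfer function to that IN value gives OUT[B1] (row B1 above).

Answer: {a@B0, c@B1, e@B0, f@B0}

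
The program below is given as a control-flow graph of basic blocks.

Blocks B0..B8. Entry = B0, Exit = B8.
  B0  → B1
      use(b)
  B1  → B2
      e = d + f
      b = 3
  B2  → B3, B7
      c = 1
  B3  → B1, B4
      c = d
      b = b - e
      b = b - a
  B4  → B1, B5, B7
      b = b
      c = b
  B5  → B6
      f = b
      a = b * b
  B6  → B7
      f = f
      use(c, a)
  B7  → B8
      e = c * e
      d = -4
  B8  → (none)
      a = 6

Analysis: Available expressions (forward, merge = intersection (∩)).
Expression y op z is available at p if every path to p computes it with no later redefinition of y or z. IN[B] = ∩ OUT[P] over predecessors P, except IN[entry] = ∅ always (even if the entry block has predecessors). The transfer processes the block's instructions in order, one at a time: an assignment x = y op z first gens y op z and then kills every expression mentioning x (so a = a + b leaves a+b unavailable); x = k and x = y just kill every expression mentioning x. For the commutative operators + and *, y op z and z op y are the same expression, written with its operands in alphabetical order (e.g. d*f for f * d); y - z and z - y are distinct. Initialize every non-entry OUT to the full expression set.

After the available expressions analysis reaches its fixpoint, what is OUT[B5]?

Answer: {b*b}

Trace:
Fixpoint table:
  B0: | IN={} | OUT={}
  B1: | IN={} | OUT={d+f}
  B2: | IN={d+f} | OUT={d+f}
  B3: | IN={d+f} | OUT={d+f}
  B4: | IN={d+f} | OUT={d+f}
  B5: | IN={d+f} | OUT={b*b}
  B6: | IN={b*b} | OUT={b*b}
  B7: | IN={} | OUT={}
  B8: | IN={} | OUT={}

Merge at B5: IN[B5] = OUT[B4] = {d+f}
Applying B5's transfer function to that IN value gives OUT[B5] (row B5 above).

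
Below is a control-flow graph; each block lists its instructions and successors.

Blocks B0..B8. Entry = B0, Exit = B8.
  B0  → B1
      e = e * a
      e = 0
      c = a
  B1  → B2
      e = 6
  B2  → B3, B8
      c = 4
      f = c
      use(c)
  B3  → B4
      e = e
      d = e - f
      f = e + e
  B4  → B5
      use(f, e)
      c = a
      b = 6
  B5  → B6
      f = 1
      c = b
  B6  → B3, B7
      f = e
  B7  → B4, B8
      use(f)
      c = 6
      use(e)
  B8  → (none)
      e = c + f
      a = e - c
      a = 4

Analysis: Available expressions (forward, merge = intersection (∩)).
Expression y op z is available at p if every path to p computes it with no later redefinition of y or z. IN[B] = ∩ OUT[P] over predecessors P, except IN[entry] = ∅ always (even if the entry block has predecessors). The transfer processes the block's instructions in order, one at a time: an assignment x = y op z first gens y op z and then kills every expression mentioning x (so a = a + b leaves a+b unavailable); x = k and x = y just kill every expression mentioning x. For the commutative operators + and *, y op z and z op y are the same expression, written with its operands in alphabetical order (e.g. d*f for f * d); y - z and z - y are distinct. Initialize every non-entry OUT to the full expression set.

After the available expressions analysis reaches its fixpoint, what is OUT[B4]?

Fixpoint table:
  B0:  IN={}  OUT={}
  B1:  IN={}  OUT={}
  B2:  IN={}  OUT={}
  B3:  IN={}  OUT={e+e}
  B4:  IN={e+e}  OUT={e+e}
  B5:  IN={e+e}  OUT={e+e}
  B6:  IN={e+e}  OUT={e+e}
  B7:  IN={e+e}  OUT={e+e}
  B8:  IN={}  OUT={c+f, e-c}

Merge at B4: IN[B4] = OUT[B3] ∩ OUT[B7] = {e+e}
Applying B4's transfer function to that IN value gives OUT[B4] (row B4 above).

Answer: {e+e}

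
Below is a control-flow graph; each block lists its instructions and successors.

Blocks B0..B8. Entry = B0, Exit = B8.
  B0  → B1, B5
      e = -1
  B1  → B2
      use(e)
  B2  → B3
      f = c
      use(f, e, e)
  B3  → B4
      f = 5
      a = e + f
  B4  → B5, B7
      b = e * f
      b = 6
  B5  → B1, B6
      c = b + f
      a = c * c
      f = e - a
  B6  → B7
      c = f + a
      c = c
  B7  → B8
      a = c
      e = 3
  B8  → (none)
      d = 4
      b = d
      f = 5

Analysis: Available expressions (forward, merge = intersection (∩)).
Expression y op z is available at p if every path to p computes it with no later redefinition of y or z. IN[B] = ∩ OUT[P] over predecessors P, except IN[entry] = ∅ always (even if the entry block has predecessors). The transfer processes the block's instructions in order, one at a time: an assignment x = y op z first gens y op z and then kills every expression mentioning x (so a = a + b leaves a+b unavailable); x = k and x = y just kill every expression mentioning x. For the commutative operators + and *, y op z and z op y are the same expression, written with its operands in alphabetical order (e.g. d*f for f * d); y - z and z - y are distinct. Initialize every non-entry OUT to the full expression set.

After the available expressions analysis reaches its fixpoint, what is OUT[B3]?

Answer: {e+f}

Derivation:
Per-block solution:
  B0:   IN={}   OUT={}
  B1:   IN={}   OUT={}
  B2:   IN={}   OUT={}
  B3:   IN={}   OUT={e+f}
  B4:   IN={e+f}   OUT={e*f, e+f}
  B5:   IN={}   OUT={c*c, e-a}
  B6:   IN={c*c, e-a}   OUT={a+f, e-a}
  B7:   IN={}   OUT={}
  B8:   IN={}   OUT={}

Merge at B3: IN[B3] = OUT[B2] = {}
Applying B3's transfer function to that IN value gives OUT[B3] (row B3 above).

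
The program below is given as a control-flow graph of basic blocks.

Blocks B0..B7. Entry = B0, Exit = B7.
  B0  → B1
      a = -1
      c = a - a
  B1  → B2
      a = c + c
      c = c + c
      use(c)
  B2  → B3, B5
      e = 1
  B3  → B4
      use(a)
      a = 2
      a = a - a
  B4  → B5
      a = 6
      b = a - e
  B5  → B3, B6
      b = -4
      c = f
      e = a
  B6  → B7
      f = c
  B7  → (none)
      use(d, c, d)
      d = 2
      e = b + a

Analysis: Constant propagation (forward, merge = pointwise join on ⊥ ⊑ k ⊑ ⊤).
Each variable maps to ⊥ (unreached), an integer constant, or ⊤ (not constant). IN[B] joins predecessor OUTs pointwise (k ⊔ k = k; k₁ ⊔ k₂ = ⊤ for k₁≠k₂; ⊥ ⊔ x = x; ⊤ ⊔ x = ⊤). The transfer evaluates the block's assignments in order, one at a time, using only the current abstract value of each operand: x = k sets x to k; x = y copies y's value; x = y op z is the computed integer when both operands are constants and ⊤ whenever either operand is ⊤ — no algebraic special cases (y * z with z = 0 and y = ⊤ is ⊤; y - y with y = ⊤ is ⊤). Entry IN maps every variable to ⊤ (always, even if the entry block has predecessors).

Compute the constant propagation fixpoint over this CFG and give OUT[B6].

Answer: {a: ⊤, b: -4, c: ⊤, d: ⊤, e: ⊤, f: ⊤}

Derivation:
Per-block solution:
  B0: | IN=(all ⊤) | OUT={a:-1, c:0; rest ⊤}
  B1: | IN={a:-1, c:0; rest ⊤} | OUT={a:0, c:0; rest ⊤}
  B2: | IN={a:0, c:0; rest ⊤} | OUT={a:0, c:0, e:1; rest ⊤}
  B3: | IN=(all ⊤) | OUT={a:0; rest ⊤}
  B4: | IN={a:0; rest ⊤} | OUT={a:6; rest ⊤}
  B5: | IN=(all ⊤) | OUT={b:-4; rest ⊤}
  B6: | IN={b:-4; rest ⊤} | OUT={b:-4; rest ⊤}
  B7: | IN={b:-4; rest ⊤} | OUT={b:-4, d:2; rest ⊤}

Merge at B6: IN[B6] = OUT[B5] = {a: ⊤, b: -4, c: ⊤, d: ⊤, e: ⊤, f: ⊤}
Applying B6's transfer function to that IN value gives OUT[B6] (row B6 above).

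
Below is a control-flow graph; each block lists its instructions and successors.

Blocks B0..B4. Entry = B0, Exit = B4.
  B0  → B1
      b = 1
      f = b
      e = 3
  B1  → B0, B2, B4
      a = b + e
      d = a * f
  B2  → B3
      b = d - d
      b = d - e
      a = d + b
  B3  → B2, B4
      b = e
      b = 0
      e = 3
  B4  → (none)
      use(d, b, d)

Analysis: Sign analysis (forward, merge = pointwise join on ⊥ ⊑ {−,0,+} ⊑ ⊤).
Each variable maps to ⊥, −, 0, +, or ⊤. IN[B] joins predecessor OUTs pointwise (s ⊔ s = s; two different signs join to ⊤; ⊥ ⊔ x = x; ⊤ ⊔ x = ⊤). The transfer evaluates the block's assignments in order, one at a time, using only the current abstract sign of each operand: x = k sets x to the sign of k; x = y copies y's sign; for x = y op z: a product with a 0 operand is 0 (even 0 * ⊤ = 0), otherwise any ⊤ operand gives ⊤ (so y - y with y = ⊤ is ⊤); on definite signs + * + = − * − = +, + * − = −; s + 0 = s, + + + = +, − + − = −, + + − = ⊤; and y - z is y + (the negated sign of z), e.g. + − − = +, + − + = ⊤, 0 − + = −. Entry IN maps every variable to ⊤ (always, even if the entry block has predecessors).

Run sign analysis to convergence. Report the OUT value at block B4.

Answer: {a: ⊤, b: ⊤, c: ⊤, d: +, e: +, f: +}

Derivation:
Fixpoint table:
  B0:  IN=(all ⊤)  OUT={b:+, e:+, f:+; rest ⊤}
  B1:  IN={b:+, e:+, f:+; rest ⊤}  OUT={a:+, b:+, d:+, e:+, f:+; rest ⊤}
  B2:  IN={d:+, e:+, f:+; rest ⊤}  OUT={d:+, e:+, f:+; rest ⊤}
  B3:  IN={d:+, e:+, f:+; rest ⊤}  OUT={b:0, d:+, e:+, f:+; rest ⊤}
  B4:  IN={d:+, e:+, f:+; rest ⊤}  OUT={d:+, e:+, f:+; rest ⊤}

Merge at B4: IN[B4] = OUT[B1] ⊔ OUT[B3] = {a: ⊤, b: ⊤, c: ⊤, d: +, e: +, f: +}
Applying B4's transfer function to that IN value gives OUT[B4] (row B4 above).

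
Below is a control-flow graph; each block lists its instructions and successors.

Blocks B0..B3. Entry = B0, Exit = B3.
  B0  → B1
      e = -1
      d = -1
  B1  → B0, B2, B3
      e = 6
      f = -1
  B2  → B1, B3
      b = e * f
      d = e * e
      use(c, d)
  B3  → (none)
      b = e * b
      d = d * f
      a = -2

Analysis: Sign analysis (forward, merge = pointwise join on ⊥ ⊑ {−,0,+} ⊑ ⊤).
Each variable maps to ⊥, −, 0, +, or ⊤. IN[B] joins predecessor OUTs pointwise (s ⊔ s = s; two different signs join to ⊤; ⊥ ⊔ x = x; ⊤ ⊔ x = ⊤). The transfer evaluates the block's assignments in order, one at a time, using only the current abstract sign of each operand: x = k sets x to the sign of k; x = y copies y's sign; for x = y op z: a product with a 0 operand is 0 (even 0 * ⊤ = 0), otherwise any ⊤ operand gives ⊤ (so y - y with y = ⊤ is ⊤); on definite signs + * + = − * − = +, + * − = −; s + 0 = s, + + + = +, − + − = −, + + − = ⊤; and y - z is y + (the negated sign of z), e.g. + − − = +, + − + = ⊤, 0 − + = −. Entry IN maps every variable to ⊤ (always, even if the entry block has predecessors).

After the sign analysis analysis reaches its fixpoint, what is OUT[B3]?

Fixpoint table:
  B0: | IN=(all ⊤) | OUT={d:-, e:-; rest ⊤}
  B1: | IN=(all ⊤) | OUT={e:+, f:-; rest ⊤}
  B2: | IN={e:+, f:-; rest ⊤} | OUT={b:-, d:+, e:+, f:-; rest ⊤}
  B3: | IN={e:+, f:-; rest ⊤} | OUT={a:-, e:+, f:-; rest ⊤}

Merge at B3: IN[B3] = OUT[B1] ⊔ OUT[B2] = {a: ⊤, b: ⊤, c: ⊤, d: ⊤, e: +, f: -}
Applying B3's transfer function to that IN value gives OUT[B3] (row B3 above).

Answer: {a: -, b: ⊤, c: ⊤, d: ⊤, e: +, f: -}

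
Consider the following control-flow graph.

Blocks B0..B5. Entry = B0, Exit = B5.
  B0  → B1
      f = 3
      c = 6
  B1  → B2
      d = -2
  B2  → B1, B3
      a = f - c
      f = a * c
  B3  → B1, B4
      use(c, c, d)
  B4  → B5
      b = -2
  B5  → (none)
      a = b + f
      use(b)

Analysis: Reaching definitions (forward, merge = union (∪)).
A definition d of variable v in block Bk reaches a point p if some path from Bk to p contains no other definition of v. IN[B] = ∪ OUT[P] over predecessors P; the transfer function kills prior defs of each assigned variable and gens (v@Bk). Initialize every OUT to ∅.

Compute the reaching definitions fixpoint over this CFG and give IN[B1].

Per-block solution:
  B0:   IN={}   OUT={c@B0, f@B0}
  B1:   IN={a@B2, c@B0, d@B1, f@B0, f@B2}   OUT={a@B2, c@B0, d@B1, f@B0, f@B2}
  B2:   IN={a@B2, c@B0, d@B1, f@B0, f@B2}   OUT={a@B2, c@B0, d@B1, f@B2}
  B3:   IN={a@B2, c@B0, d@B1, f@B2}   OUT={a@B2, c@B0, d@B1, f@B2}
  B4:   IN={a@B2, c@B0, d@B1, f@B2}   OUT={a@B2, b@B4, c@B0, d@B1, f@B2}
  B5:   IN={a@B2, b@B4, c@B0, d@B1, f@B2}   OUT={a@B5, b@B4, c@B0, d@B1, f@B2}

Merge at B1: IN[B1] = OUT[B0] ⊔ OUT[B2] ⊔ OUT[B3] = {a@B2, c@B0, d@B1, f@B0, f@B2}

Answer: {a@B2, c@B0, d@B1, f@B0, f@B2}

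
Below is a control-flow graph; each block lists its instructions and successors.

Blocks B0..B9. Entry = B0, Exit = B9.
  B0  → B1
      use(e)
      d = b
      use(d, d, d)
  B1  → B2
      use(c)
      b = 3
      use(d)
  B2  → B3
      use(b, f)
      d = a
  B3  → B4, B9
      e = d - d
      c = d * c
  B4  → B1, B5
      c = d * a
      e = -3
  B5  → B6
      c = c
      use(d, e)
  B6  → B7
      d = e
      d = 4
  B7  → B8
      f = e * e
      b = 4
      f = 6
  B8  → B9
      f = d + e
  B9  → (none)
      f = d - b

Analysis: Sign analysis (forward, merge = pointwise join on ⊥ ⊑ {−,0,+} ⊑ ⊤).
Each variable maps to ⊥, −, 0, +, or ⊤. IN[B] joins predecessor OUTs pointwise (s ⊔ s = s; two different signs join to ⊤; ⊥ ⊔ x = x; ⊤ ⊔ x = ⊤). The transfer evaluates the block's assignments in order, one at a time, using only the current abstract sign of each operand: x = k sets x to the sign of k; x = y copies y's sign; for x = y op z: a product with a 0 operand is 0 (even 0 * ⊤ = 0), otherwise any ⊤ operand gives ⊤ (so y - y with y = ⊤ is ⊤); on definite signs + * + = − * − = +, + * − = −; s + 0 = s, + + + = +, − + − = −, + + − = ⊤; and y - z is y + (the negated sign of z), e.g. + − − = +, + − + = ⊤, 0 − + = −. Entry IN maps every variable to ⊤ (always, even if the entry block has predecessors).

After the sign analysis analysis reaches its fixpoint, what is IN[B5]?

Per-block solution:
  B0:   IN=(all ⊤)   OUT=(all ⊤)
  B1:   IN=(all ⊤)   OUT={b:+; rest ⊤}
  B2:   IN={b:+; rest ⊤}   OUT={b:+; rest ⊤}
  B3:   IN={b:+; rest ⊤}   OUT={b:+; rest ⊤}
  B4:   IN={b:+; rest ⊤}   OUT={b:+, e:-; rest ⊤}
  B5:   IN={b:+, e:-; rest ⊤}   OUT={b:+, e:-; rest ⊤}
  B6:   IN={b:+, e:-; rest ⊤}   OUT={b:+, d:+, e:-; rest ⊤}
  B7:   IN={b:+, d:+, e:-; rest ⊤}   OUT={b:+, d:+, e:-, f:+; rest ⊤}
  B8:   IN={b:+, d:+, e:-, f:+; rest ⊤}   OUT={b:+, d:+, e:-; rest ⊤}
  B9:   IN={b:+; rest ⊤}   OUT={b:+; rest ⊤}

Merge at B5: IN[B5] = OUT[B4] = {a: ⊤, b: +, c: ⊤, d: ⊤, e: -, f: ⊤}

Answer: {a: ⊤, b: +, c: ⊤, d: ⊤, e: -, f: ⊤}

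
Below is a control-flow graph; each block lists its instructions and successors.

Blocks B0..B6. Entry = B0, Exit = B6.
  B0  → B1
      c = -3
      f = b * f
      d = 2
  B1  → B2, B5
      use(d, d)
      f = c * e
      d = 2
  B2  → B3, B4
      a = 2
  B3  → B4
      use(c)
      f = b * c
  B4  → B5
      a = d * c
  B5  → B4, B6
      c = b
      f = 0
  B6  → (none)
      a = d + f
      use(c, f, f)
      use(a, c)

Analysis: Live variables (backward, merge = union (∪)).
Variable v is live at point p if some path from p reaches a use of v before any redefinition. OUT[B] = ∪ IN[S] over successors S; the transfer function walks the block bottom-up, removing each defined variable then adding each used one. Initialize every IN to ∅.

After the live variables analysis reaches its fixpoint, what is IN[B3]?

Converged values:
  B0:   IN={b, e, f}   OUT={b, c, d, e}
  B1:   IN={b, c, d, e}   OUT={b, c, d}
  B2:   IN={b, c, d}   OUT={b, c, d}
  B3:   IN={b, c, d}   OUT={b, c, d}
  B4:   IN={b, c, d}   OUT={b, d}
  B5:   IN={b, d}   OUT={b, c, d, f}
  B6:   IN={c, d, f}   OUT={}

Merge at B3: OUT[B3] = IN[B4] = {b, c, d}
Applying B3's transfer function to that OUT value gives IN[B3] (row B3 above).

Answer: {b, c, d}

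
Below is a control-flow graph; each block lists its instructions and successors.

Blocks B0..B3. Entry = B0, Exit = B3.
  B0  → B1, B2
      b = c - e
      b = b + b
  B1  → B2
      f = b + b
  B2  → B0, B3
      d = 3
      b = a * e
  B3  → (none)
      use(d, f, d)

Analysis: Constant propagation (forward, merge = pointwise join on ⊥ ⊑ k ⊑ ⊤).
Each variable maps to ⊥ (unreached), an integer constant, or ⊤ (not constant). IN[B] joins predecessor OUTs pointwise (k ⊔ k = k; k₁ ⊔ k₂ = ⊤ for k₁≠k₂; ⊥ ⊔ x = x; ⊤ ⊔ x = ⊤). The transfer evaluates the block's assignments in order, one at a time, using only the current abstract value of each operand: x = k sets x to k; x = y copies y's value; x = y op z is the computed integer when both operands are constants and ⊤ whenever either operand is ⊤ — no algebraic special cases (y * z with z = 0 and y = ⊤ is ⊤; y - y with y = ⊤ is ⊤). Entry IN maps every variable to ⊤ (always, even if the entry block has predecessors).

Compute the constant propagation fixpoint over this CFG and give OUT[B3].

Per-block solution:
  B0:   IN=(all ⊤)   OUT=(all ⊤)
  B1:   IN=(all ⊤)   OUT=(all ⊤)
  B2:   IN=(all ⊤)   OUT={d:3; rest ⊤}
  B3:   IN={d:3; rest ⊤}   OUT={d:3; rest ⊤}

Merge at B3: IN[B3] = OUT[B2] = {a: ⊤, b: ⊤, c: ⊤, d: 3, e: ⊤, f: ⊤}
Applying B3's transfer function to that IN value gives OUT[B3] (row B3 above).

Answer: {a: ⊤, b: ⊤, c: ⊤, d: 3, e: ⊤, f: ⊤}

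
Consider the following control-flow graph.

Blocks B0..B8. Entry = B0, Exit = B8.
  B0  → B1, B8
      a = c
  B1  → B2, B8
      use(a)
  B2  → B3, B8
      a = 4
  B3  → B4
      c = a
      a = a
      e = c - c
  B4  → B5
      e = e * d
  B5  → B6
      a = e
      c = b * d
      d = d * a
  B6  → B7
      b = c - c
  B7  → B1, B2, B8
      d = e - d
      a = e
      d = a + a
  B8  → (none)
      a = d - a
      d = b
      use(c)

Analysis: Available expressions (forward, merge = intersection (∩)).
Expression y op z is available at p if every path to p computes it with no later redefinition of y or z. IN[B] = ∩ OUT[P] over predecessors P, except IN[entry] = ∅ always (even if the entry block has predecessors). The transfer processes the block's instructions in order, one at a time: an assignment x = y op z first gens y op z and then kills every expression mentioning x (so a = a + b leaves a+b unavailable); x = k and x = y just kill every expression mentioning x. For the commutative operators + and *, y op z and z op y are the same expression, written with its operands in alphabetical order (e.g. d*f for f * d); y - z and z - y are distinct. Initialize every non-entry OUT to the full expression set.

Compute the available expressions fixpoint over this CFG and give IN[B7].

Answer: {c-c}

Working:
Converged values:
  B0:   IN={}   OUT={}
  B1:   IN={}   OUT={}
  B2:   IN={}   OUT={}
  B3:   IN={}   OUT={c-c}
  B4:   IN={c-c}   OUT={c-c}
  B5:   IN={c-c}   OUT={}
  B6:   IN={}   OUT={c-c}
  B7:   IN={c-c}   OUT={a+a, c-c}
  B8:   IN={}   OUT={}

Merge at B7: IN[B7] = OUT[B6] = {c-c}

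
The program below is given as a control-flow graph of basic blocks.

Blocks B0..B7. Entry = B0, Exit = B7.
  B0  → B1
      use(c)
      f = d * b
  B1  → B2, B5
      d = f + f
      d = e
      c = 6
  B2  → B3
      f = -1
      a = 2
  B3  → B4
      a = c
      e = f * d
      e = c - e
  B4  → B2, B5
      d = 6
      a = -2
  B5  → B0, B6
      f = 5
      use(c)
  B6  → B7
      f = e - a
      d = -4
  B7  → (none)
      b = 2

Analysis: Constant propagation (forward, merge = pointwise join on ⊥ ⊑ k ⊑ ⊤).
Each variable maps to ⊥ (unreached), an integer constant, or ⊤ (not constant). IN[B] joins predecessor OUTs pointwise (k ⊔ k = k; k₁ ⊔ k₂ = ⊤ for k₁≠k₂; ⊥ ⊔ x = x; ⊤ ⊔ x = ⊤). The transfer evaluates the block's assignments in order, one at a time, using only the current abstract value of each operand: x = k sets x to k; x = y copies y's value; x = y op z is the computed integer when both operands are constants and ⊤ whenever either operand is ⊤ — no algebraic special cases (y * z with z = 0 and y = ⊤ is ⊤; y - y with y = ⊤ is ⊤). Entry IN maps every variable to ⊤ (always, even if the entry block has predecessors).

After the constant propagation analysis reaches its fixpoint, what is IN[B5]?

Per-block solution:
  B0:   IN=(all ⊤)   OUT=(all ⊤)
  B1:   IN=(all ⊤)   OUT={c:6; rest ⊤}
  B2:   IN={c:6; rest ⊤}   OUT={a:2, c:6, f:-1; rest ⊤}
  B3:   IN={a:2, c:6, f:-1; rest ⊤}   OUT={a:6, c:6, f:-1; rest ⊤}
  B4:   IN={a:6, c:6, f:-1; rest ⊤}   OUT={a:-2, c:6, d:6, f:-1; rest ⊤}
  B5:   IN={c:6; rest ⊤}   OUT={c:6, f:5; rest ⊤}
  B6:   IN={c:6, f:5; rest ⊤}   OUT={c:6, d:-4; rest ⊤}
  B7:   IN={c:6, d:-4; rest ⊤}   OUT={b:2, c:6, d:-4; rest ⊤}

Merge at B5: IN[B5] = OUT[B1] ⊔ OUT[B4] = {a: ⊤, b: ⊤, c: 6, d: ⊤, e: ⊤, f: ⊤}

Answer: {a: ⊤, b: ⊤, c: 6, d: ⊤, e: ⊤, f: ⊤}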